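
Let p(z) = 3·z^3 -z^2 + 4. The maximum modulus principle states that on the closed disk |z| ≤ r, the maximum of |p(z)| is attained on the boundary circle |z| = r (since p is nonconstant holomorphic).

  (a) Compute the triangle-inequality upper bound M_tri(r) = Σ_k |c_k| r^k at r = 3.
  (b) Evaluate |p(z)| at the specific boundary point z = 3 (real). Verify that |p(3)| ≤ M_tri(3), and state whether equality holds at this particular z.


Coefficients: c_0 = 4, c_1 = 0, c_2 = -1, c_3 = 3. Radius r = 3.
Part (a). Triangle bound: M_tri(r) = Σ_k |c_k| r^k
  = |4|·3^0 + |0|·3^1 + |-1|·3^2 + |3|·3^3
  = 4 + 0 + 9 + 81 = 94.
This bounds M(r) := max_{|z|=r} |p(z)| from above; equality holds iff all terms c_k z^k can be made to align in phase at a single z on |z|=r.
Part (b). At z = 3 (real, on the circle |z| = r):
  p(3) = (4)·3^0 + (0)·3^1 + (-1)·3^2 + (3)·3^3 = 76.
  |p(3)| = 76.
Check: |p(3)| = 76 ≤ 94 = M_tri(3). ✓ Equality does not hold at z = 3 (the coefficients have mixed signs, so the terms do not all align in phase there).

M_tri(3) = 94; |p(3)| = 76; equality at z=3: no.


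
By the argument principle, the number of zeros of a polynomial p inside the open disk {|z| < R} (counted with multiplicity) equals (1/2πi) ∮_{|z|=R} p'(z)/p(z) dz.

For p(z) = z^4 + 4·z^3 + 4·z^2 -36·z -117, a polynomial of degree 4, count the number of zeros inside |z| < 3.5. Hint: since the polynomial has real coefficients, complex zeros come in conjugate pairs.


The zeros of p are: -3, (-2 + 3i), (-2 - 3i), 3.
Their magnitudes are: 3, 3.606, 3.606, 3.
Zeros with |z| < R = 3.5: -3, 3.
Count = 2.
By the argument principle, (1/2πi) ∮_{|z|=R} p'(z)/p(z) dz equals exactly this count.

Number of zeros inside |z| < 3.5: 2.


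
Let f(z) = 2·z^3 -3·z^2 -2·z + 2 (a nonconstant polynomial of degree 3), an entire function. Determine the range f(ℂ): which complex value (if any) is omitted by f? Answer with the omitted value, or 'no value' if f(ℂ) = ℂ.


Little Picard bounds the complement of f(ℂ) to at most one point.
For every w ∈ ℂ, the equation p(z) − w = 0 is a nonconstant polynomial in z and hence has at least one root by the fundamental theorem of algebra. So p is surjective onto ℂ, omitting no value.

Omitted value: no value.


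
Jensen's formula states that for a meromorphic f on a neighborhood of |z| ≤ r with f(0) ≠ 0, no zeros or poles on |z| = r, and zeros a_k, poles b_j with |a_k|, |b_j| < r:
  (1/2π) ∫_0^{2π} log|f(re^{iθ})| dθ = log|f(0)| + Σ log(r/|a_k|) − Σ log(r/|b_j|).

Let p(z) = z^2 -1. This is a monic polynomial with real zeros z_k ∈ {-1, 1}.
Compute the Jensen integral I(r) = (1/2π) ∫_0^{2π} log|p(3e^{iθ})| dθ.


Zeros: -1, 1; r = 3.
Inside |z| < r: -1, 1. Outside (|z| ≥ r): ∅.
p(0) = -1, so log|p(0)| = log(1) = 0.0000.
Apply Jensen: I(r) = log|p(0)| + Σ_k log(r/|z_k|), summed over zeros inside |z| < r.
  log(r/|z_k|) for z_k = -1: log(3/1) = 1.0986
  log(r/|z_k|) for z_k = 1: log(3/1) = 1.0986
Sum over inside zeros: 2.1972.
I(r) = log|p(0)| + (inside sum) = 0.0000 + 2.1972 = 2.1972.
Closed form (all zeros inside, monic): I(r) = n·log(r) = 2·log(3) = 2.1972. ✓

I(r) ≈ 2.1972.


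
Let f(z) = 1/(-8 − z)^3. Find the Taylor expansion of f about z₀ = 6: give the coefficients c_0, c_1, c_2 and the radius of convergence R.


Let w = z − z₀, so z = z₀ + w.
Then -8 − z = -8 − (z₀ + w) = (-8 − z₀) − w = -14 − w.
f(z) = 1/(-14 − w)^3 = (1/(-14)^3) · (1 − w/(-14))^{−3}.
By the binomial series (1−u)^{−3} = Σ_{n≥0} C(n+2, 2) u^n for |u|<1, with u = w/(-14):
  c_n = C(n+2, 2) / (-14)^(n+3).
  c_0 = 1/(-14)^3 = -1/2744.
  c_1 = 3/(-14)^4 = 3/38416.
  c_2 = 6/(-14)^5 = -3/268912.
The series is valid for |w/d| < 1, i.e. |z − z₀| < |d|.
Radius of convergence: R = |-8 − z₀| = |-14| = 14 (distance from z₀ to the singularity z = -8).

c_0 = -1/2744, c_1 = 3/38416, c_2 = -3/268912; R = 14.


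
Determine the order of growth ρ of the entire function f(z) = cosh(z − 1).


cosh(w) is a linear combination of e^{iw} and e^{−iw} (or e^w, e^{−w} in the hyperbolic case), so |cosh(w)| ≤ e^{|w|}. With w = z − 1, |w| ≤ 1|z| + 1 = 1r + 1 on |z| = r, giving M(r) ≤ e^{1r + 1}, so ρ ≤ 1. On a suitable ray (z = it for sin/cos; z = t for sinh/cosh, t real → ∞), |cosh(z − 1)| grows like e^{1|t|}/2, so ρ ≥ 1. Hence ρ = 1.
Therefore ρ = 1.

Order ρ = 1.


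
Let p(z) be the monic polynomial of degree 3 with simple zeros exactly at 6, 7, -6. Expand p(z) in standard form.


The polynomial is p(z) = ∏_{α ∈ S} (z − α), where S = {6, 7, -6}.
Expanding the product yields: p(z) = z^3 -7·z^2 -36·z + 252.
The resulting polynomial has degree 3 and real coefficients as required.

p(z) = z^3 -7·z^2 -36·z + 252.


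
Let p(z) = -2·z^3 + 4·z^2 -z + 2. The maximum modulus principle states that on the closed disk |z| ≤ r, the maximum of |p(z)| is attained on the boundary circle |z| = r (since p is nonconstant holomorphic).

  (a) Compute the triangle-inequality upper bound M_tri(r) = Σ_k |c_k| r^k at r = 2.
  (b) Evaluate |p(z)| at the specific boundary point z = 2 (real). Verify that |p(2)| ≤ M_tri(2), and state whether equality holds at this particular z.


Coefficients: c_0 = 2, c_1 = -1, c_2 = 4, c_3 = -2. Radius r = 2.
Part (a). Triangle bound: M_tri(r) = Σ_k |c_k| r^k
  = |2|·2^0 + |-1|·2^1 + |4|·2^2 + |-2|·2^3
  = 2 + 2 + 16 + 16 = 36.
This bounds M(r) := max_{|z|=r} |p(z)| from above; equality holds iff all terms c_k z^k can be made to align in phase at a single z on |z|=r.
Part (b). At z = 2 (real, on the circle |z| = r):
  p(2) = (2)·2^0 + (-1)·2^1 + (4)·2^2 + (-2)·2^3 = 0.
  |p(2)| = 0.
Check: |p(2)| = 0 ≤ 36 = M_tri(2). ✓ Equality does not hold at z = 2 (the coefficients have mixed signs, so the terms do not all align in phase there).

M_tri(2) = 36; |p(2)| = 0; equality at z=2: no.


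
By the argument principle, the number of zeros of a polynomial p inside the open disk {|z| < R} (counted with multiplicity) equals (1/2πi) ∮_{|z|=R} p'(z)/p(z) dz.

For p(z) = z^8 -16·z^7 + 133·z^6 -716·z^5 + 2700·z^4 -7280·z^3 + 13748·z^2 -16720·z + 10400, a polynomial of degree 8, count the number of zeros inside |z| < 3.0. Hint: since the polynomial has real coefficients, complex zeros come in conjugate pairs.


The zeros of p are: (2 + 2i), (2 - 2i), (2 + 3i), (2 - 3i), (3 + 1i), (3 - 1i), (1 + 3i), (1 - 3i).
Their magnitudes are: 2.828, 2.828, 3.606, 3.606, 3.162, 3.162, 3.162, 3.162.
Zeros with |z| < R = 3.0: (2 + 2i), (2 - 2i).
Count = 2.
By the argument principle, (1/2πi) ∮_{|z|=R} p'(z)/p(z) dz equals exactly this count.

Number of zeros inside |z| < 3.0: 2.


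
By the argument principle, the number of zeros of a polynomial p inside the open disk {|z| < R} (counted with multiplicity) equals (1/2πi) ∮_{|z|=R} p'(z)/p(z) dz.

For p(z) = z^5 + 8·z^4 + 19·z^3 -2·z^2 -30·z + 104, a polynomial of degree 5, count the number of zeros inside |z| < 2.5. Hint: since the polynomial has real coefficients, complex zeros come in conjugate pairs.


The zeros of p are: (1 + 1i), (1 - 1i), (-3 + 2i), (-3 - 2i), -4.
Their magnitudes are: 1.414, 1.414, 3.606, 3.606, 4.
Zeros with |z| < R = 2.5: (1 + 1i), (1 - 1i).
Count = 2.
By the argument principle, (1/2πi) ∮_{|z|=R} p'(z)/p(z) dz equals exactly this count.

Number of zeros inside |z| < 2.5: 2.


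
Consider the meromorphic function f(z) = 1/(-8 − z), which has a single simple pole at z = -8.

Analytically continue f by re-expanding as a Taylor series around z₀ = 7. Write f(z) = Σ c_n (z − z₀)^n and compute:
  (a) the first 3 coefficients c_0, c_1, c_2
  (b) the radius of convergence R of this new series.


Let w = z − z₀, so z = z₀ + w.
Then -8 − z = -8 − (z₀ + w) = (-8 − z₀) − w = -15 − w.
f(z) = 1/(-15 − w) = (1/(-15)) · 1/(1 − w/(-15)) = Σ_{n≥0} w^n / (-15)^(n+1).
So c_n = 1/(-15)^(n+1):
  c_0 = 1/(-15)^1 = -1/15.
  c_1 = 1/(-15)^2 = 1/225.
  c_2 = 1/(-15)^3 = -1/3375.
The series is valid for |w/d| < 1, i.e. |z − z₀| < |d|.
Radius of convergence: R = |-8 − z₀| = |-15| = 15 (distance from z₀ to the singularity z = -8).

c_0 = -1/15, c_1 = 1/225, c_2 = -1/3375; R = 15.


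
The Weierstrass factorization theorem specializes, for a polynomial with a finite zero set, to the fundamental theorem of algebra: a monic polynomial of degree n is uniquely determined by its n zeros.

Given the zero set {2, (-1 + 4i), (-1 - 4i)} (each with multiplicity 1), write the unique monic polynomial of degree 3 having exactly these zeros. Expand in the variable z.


The polynomial is p(z) = ∏_{α ∈ S} (z − α), where S = {2, (-1 + 4i), (-1 - 4i)}.
Expanding the product yields: p(z) = z^3 + 13·z -34.
Note conjugate pairs combine to real quadratics: (z − (-1+4i))(z − (-1−4i)) = z² + 2z + 17.
The resulting polynomial has degree 3 and real coefficients as required.

p(z) = z^3 + 13·z -34.


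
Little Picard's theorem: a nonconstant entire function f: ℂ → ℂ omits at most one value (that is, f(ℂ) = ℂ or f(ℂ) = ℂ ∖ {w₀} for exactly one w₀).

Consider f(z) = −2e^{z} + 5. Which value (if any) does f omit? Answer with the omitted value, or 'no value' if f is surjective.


Little Picard bounds the complement of f(ℂ) to at most one point.
e^{z} is never zero on ℂ, so -2·e^{z} takes every value in ℂ ∖ {0}. Adding 5 shifts the range to ℂ ∖ {5}. Thus f omits exactly the value 5.

Omitted value: 5.


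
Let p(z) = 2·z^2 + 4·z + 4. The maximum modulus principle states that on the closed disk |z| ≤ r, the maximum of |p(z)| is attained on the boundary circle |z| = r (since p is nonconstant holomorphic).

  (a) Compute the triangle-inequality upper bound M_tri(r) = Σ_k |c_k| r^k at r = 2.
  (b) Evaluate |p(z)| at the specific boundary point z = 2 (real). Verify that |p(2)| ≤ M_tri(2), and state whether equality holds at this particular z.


Coefficients: c_0 = 4, c_1 = 4, c_2 = 2. Radius r = 2.
Part (a). Triangle bound: M_tri(r) = Σ_k |c_k| r^k
  = |4|·2^0 + |4|·2^1 + |2|·2^2
  = 4 + 8 + 8 = 20.
This bounds M(r) := max_{|z|=r} |p(z)| from above; equality holds iff all terms c_k z^k can be made to align in phase at a single z on |z|=r.
Part (b). At z = 2 (real, on the circle |z| = r):
  p(2) = (4)·2^0 + (4)·2^1 + (2)·2^2 = 20.
  |p(2)| = 20.
Since all nonzero coefficients share the same sign, |p(2)| = 20 = M_tri(2); the triangle bound is attained at z = 2, so in fact M(r) = 20.

M_tri(2) = 20; |p(2)| = 20; equality at z=2: yes.


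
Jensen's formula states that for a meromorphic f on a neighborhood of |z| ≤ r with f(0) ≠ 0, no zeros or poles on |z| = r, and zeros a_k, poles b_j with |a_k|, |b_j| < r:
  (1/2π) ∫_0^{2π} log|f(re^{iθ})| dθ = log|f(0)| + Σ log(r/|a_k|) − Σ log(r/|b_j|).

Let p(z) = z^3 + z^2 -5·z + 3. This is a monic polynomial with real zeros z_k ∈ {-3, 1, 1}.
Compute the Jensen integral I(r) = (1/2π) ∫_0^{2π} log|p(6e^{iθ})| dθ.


Zeros: -3, 1, 1; r = 6.
Inside |z| < r: -3, 1, 1. Outside (|z| ≥ r): ∅.
p(0) = 3, so log|p(0)| = log(3) = 1.0986.
Apply Jensen: I(r) = log|p(0)| + Σ_k log(r/|z_k|), summed over zeros inside |z| < r.
  log(r/|z_k|) for z_k = -3: log(6/3) = 0.6931
  log(r/|z_k|) for z_k = 1: log(6/1) = 1.7918
  log(r/|z_k|) for z_k = 1: log(6/1) = 1.7918
Sum over inside zeros: 4.2767.
I(r) = log|p(0)| + (inside sum) = 1.0986 + 4.2767 = 5.3753.
Closed form (all zeros inside, monic): I(r) = n·log(r) = 3·log(6) = 5.3753. ✓

I(r) ≈ 5.3753.


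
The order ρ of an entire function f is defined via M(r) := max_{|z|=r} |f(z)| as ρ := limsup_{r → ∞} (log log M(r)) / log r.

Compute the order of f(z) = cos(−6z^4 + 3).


Write cos(w) = (e^{iw} ± e^{−iw})/(2 or 2i), so |cos(w)| ≤ e^{|w|}. With w = −6z^4 + 3, |w| ≤ 6r^4 + 3 on |z|=r, giving M(r) ≤ e^{6r^4 + 3} and ρ ≤ 4. For the lower bound, choose z on |z|=r with -6z^4 purely imaginary of modulus 6r^4; then |cos(−6z^4 + 3)| grows like e^{6r^4}/2, so ρ ≥ 4. Hence ρ = 4.
Therefore ρ = 4.

Order ρ = 4.


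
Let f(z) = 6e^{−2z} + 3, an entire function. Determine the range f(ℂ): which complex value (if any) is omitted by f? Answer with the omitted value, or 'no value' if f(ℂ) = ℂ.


Little Picard bounds the complement of f(ℂ) to at most one point.
e^{−2z} is never zero on ℂ, so 6·e^{−2z} takes every value in ℂ ∖ {0}. Adding 3 shifts the range to ℂ ∖ {3}. Thus f omits exactly the value 3.

Omitted value: 3.


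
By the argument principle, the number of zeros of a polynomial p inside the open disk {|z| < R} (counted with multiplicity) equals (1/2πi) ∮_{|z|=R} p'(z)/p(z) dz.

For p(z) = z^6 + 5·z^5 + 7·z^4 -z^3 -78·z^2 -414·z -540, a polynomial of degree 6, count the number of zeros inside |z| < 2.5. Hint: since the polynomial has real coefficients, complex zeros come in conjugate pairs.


The zeros of p are: (-3 + 1i), (-3 - 1i), 3, -2, (0 + 3i), (0 - 3i).
Their magnitudes are: 3.162, 3.162, 3, 2, 3, 3.
Zeros with |z| < R = 2.5: -2.
Count = 1.
By the argument principle, (1/2πi) ∮_{|z|=R} p'(z)/p(z) dz equals exactly this count.

Number of zeros inside |z| < 2.5: 1.


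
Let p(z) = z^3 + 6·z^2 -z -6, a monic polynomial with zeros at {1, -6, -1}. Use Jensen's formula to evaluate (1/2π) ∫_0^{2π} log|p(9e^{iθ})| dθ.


Zeros: -6, -1, 1; r = 9.
Inside |z| < r: -6, -1, 1. Outside (|z| ≥ r): ∅.
p(0) = -6, so log|p(0)| = log(6) = 1.7918.
Apply Jensen: I(r) = log|p(0)| + Σ_k log(r/|z_k|), summed over zeros inside |z| < r.
  log(r/|z_k|) for z_k = 1: log(9/1) = 2.1972
  log(r/|z_k|) for z_k = -6: log(9/6) = 0.4055
  log(r/|z_k|) for z_k = -1: log(9/1) = 2.1972
Sum over inside zeros: 4.7999.
I(r) = log|p(0)| + (inside sum) = 1.7918 + 4.7999 = 6.5917.
Closed form (all zeros inside, monic): I(r) = n·log(r) = 3·log(9) = 6.5917. ✓

I(r) ≈ 6.5917.


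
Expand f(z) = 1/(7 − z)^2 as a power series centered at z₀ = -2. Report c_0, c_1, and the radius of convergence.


Let w = z − z₀, so z = z₀ + w.
Then 7 − z = 7 − (z₀ + w) = (7 − z₀) − w = 9 − w.
f(z) = 1/(9 − w)^2 = (1/(9)^2) · (1 − w/(9))^{−2}.
By the binomial series (1−u)^{−2} = Σ_{n≥0} C(n+1, 1) u^n for |u|<1, with u = w/(9):
  c_n = C(n+1, 1) / (9)^(n+2).
  c_0 = 1/(9)^2 = 1/81.
  c_1 = 2/(9)^3 = 2/729.
The series is valid for |w/d| < 1, i.e. |z − z₀| < |d|.
Radius of convergence: R = |7 − z₀| = |9| = 9 (distance from z₀ to the singularity z = 7).

c_0 = 1/81, c_1 = 2/729; R = 9.


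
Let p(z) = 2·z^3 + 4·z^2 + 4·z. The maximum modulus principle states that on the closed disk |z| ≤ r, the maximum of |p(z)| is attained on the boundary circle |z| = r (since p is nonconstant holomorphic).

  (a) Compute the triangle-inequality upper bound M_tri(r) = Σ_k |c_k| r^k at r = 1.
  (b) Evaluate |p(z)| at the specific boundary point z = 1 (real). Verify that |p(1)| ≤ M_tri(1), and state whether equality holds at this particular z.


Coefficients: c_0 = 0, c_1 = 4, c_2 = 4, c_3 = 2. Radius r = 1.
Part (a). Triangle bound: M_tri(r) = Σ_k |c_k| r^k
  = |0|·1^0 + |4|·1^1 + |4|·1^2 + |2|·1^3
  = 0 + 4 + 4 + 2 = 10.
This bounds M(r) := max_{|z|=r} |p(z)| from above; equality holds iff all terms c_k z^k can be made to align in phase at a single z on |z|=r.
Part (b). At z = 1 (real, on the circle |z| = r):
  p(1) = (0)·1^0 + (4)·1^1 + (4)·1^2 + (2)·1^3 = 10.
  |p(1)| = 10.
Since all nonzero coefficients share the same sign, |p(1)| = 10 = M_tri(1); the triangle bound is attained at z = 1, so in fact M(r) = 10.

M_tri(1) = 10; |p(1)| = 10; equality at z=1: yes.


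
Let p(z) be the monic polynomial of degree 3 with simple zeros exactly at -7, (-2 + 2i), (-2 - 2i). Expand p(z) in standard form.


The polynomial is p(z) = ∏_{α ∈ S} (z − α), where S = {-7, (-2 + 2i), (-2 - 2i)}.
Expanding the product yields: p(z) = z^3 + 11·z^2 + 36·z + 56.
Note conjugate pairs combine to real quadratics: (z − (-2+2i))(z − (-2−2i)) = z² + 4z + 8.
The resulting polynomial has degree 3 and real coefficients as required.

p(z) = z^3 + 11·z^2 + 36·z + 56.


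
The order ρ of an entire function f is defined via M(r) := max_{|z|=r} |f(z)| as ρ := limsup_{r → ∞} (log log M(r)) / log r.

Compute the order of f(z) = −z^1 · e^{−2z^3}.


M(r) = max_{|z|=r} |-1|·|z|^1·|e^{−2z^3}| = 1·r^1 · e^{2r^3} (the factors attain their maxima compatibly on |z|=r). Then log M(r) = log 1 + 1·log r + 2r^3, dominated by the last term, so log log M(r) ~ 3·log r. The polynomial factor -1z^1 contributes only a log r term and does not affect the order. ρ = 3.
Therefore ρ = 3.

Order ρ = 3.


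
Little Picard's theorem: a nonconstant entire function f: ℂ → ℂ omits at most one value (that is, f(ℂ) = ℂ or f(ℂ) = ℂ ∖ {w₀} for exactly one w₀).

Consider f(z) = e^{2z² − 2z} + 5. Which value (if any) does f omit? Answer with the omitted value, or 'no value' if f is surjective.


Little Picard bounds the complement of f(ℂ) to at most one point.
The exponent g(z) = 2z² − 2z is a nonconstant polynomial, hence surjective onto ℂ. So e^{g(z)} takes every value in {e^w : w ∈ ℂ} = ℂ ∖ {0}. Adding 5 shifts the range to ℂ ∖ {5}. f omits exactly 5.

Omitted value: 5.


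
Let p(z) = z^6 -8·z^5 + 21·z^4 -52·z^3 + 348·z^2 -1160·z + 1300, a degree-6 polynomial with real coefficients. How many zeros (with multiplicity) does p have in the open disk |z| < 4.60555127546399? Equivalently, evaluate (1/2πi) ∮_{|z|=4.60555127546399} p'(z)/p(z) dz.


The zeros of p are: (3 + 1i), (3 - 1i), (3 + 1i), (3 - 1i), (-2 + 3i), (-2 - 3i).
Their magnitudes are: 3.162, 3.162, 3.162, 3.162, 3.606, 3.606.
Zeros with |z| < R = 4.60555127546399: (3 + 1i), (3 - 1i), (3 + 1i), (3 - 1i), (-2 + 3i), (-2 - 3i).
Count = 6.
By the argument principle, (1/2πi) ∮_{|z|=R} p'(z)/p(z) dz equals exactly this count.

Number of zeros inside |z| < 4.60555127546399: 6.


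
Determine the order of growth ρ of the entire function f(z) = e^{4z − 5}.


|e^{4z − 5}| = e^{Re(4·z) + -5} ≤ e^{4|z|^1 + -5} = e^{4r^1 + -5} on |z| = r, so ρ ≤ 1. Choosing z on |z|=r so that 4·z is real positive (always possible by picking arg z appropriately) gives |f(z)| = e^{4r^1 + -5}, matching the bound. The additive constant -5 does not affect log log M(r) ~ 1·log r. Hence ρ = 1.
Therefore ρ = 1.

Order ρ = 1.


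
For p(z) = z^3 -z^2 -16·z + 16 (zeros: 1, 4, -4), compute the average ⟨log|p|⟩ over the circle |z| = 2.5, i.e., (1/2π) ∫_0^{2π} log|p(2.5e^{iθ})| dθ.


Zeros: -4, 1, 4; r = 2.5.
Inside |z| < r: 1. Outside (|z| ≥ r): -4, 4.
p(0) = 16, so log|p(0)| = log(16) = 2.7726.
Apply Jensen: I(r) = log|p(0)| + Σ_k log(r/|z_k|), summed over zeros inside |z| < r.
  log(r/|z_k|) for z_k = 1: log(2.5/1) = 0.9163
  Outside zeros (-4, 4) contribute nothing to the Jensen sum.
Sum over inside zeros: 0.9163.
I(r) = log|p(0)| + (inside sum) = 2.7726 + 0.9163 = 3.6889.
Note: since some zeros are outside |z| ≤ r, the simplified n·log(r) form does NOT apply — only the inside zeros contribute.

I(r) ≈ 3.6889.


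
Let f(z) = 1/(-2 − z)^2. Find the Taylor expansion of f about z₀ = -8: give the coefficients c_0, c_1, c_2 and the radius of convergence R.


Let w = z − z₀, so z = z₀ + w.
Then -2 − z = -2 − (z₀ + w) = (-2 − z₀) − w = 6 − w.
f(z) = 1/(6 − w)^2 = (1/(6)^2) · (1 − w/(6))^{−2}.
By the binomial series (1−u)^{−2} = Σ_{n≥0} C(n+1, 1) u^n for |u|<1, with u = w/(6):
  c_n = C(n+1, 1) / (6)^(n+2).
  c_0 = 1/(6)^2 = 1/36.
  c_1 = 2/(6)^3 = 1/108.
  c_2 = 3/(6)^4 = 1/432.
The series is valid for |w/d| < 1, i.e. |z − z₀| < |d|.
Radius of convergence: R = |-2 − z₀| = |6| = 6 (distance from z₀ to the singularity z = -2).

c_0 = 1/36, c_1 = 1/108, c_2 = 1/432; R = 6.


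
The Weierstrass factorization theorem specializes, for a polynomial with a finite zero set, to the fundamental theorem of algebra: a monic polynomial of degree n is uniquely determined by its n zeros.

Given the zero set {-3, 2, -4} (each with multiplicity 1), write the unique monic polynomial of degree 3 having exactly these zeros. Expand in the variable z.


The polynomial is p(z) = ∏_{α ∈ S} (z − α), where S = {-3, 2, -4}.
Expanding the product yields: p(z) = z^3 + 5·z^2 -2·z -24.
The resulting polynomial has degree 3 and real coefficients as required.

p(z) = z^3 + 5·z^2 -2·z -24.


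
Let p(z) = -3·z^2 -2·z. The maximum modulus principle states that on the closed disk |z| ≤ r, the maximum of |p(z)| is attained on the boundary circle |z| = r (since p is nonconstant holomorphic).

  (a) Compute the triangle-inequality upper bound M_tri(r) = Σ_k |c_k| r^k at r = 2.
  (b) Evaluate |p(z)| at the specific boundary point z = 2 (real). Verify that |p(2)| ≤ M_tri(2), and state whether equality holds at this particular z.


Coefficients: c_0 = 0, c_1 = -2, c_2 = -3. Radius r = 2.
Part (a). Triangle bound: M_tri(r) = Σ_k |c_k| r^k
  = |0|·2^0 + |-2|·2^1 + |-3|·2^2
  = 0 + 4 + 12 = 16.
This bounds M(r) := max_{|z|=r} |p(z)| from above; equality holds iff all terms c_k z^k can be made to align in phase at a single z on |z|=r.
Part (b). At z = 2 (real, on the circle |z| = r):
  p(2) = (0)·2^0 + (-2)·2^1 + (-3)·2^2 = -16.
  |p(2)| = 16.
Since all nonzero coefficients share the same sign, |p(2)| = 16 = M_tri(2); the triangle bound is attained at z = 2, so in fact M(r) = 16.

M_tri(2) = 16; |p(2)| = 16; equality at z=2: yes.


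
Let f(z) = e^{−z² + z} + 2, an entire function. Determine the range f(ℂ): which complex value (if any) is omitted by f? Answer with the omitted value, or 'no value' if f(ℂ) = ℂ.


Little Picard bounds the complement of f(ℂ) to at most one point.
The exponent g(z) = −z² + z is a nonconstant polynomial, hence surjective onto ℂ. So e^{g(z)} takes every value in {e^w : w ∈ ℂ} = ℂ ∖ {0}. Adding 2 shifts the range to ℂ ∖ {2}. f omits exactly 2.

Omitted value: 2.


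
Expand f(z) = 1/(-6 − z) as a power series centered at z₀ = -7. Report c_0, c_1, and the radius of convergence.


Let w = z − z₀, so z = z₀ + w.
Then -6 − z = -6 − (z₀ + w) = (-6 − z₀) − w = 1 − w.
f(z) = 1/(1 − w) = (1/(1)) · 1/(1 − w/(1)) = Σ_{n≥0} w^n / (1)^(n+1).
So c_n = 1/(1)^(n+1):
  c_0 = 1/(1)^1 = 1.
  c_1 = 1/(1)^2 = 1.
The series is valid for |w/d| < 1, i.e. |z − z₀| < |d|.
Radius of convergence: R = |-6 − z₀| = |1| = 1 (distance from z₀ to the singularity z = -6).

c_0 = 1, c_1 = 1; R = 1.


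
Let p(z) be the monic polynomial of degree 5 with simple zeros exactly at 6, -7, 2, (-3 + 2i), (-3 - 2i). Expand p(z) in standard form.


The polynomial is p(z) = ∏_{α ∈ S} (z − α), where S = {6, -7, 2, (-3 + 2i), (-3 - 2i)}.
Expanding the product yields: p(z) = z^5 + 5·z^4 -37·z^3 -193·z^2 -68·z + 1092.
Note conjugate pairs combine to real quadratics: (z − (-3+2i))(z − (-3−2i)) = z² + 6z + 13.
The resulting polynomial has degree 5 and real coefficients as required.

p(z) = z^5 + 5·z^4 -37·z^3 -193·z^2 -68·z + 1092.


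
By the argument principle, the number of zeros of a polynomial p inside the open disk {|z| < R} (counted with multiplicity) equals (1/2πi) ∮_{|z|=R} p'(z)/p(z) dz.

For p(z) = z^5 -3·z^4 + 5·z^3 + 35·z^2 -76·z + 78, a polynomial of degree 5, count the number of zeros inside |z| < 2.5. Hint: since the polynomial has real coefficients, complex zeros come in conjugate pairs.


The zeros of p are: -3, (2 + 3i), (2 - 3i), (1 + 1i), (1 - 1i).
Their magnitudes are: 3, 3.606, 3.606, 1.414, 1.414.
Zeros with |z| < R = 2.5: (1 + 1i), (1 - 1i).
Count = 2.
By the argument principle, (1/2πi) ∮_{|z|=R} p'(z)/p(z) dz equals exactly this count.

Number of zeros inside |z| < 2.5: 2.


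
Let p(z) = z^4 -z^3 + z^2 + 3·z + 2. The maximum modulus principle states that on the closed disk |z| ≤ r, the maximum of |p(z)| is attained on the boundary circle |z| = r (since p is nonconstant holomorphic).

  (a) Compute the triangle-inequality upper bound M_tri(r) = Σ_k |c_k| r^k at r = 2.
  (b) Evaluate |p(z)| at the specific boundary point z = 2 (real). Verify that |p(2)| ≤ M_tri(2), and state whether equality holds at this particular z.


Coefficients: c_0 = 2, c_1 = 3, c_2 = 1, c_3 = -1, c_4 = 1. Radius r = 2.
Part (a). Triangle bound: M_tri(r) = Σ_k |c_k| r^k
  = |2|·2^0 + |3|·2^1 + |1|·2^2 + |-1|·2^3 + |1|·2^4
  = 2 + 6 + 4 + 8 + 16 = 36.
This bounds M(r) := max_{|z|=r} |p(z)| from above; equality holds iff all terms c_k z^k can be made to align in phase at a single z on |z|=r.
Part (b). At z = 2 (real, on the circle |z| = r):
  p(2) = (2)·2^0 + (3)·2^1 + (1)·2^2 + (-1)·2^3 + (1)·2^4 = 20.
  |p(2)| = 20.
Check: |p(2)| = 20 ≤ 36 = M_tri(2). ✓ Equality does not hold at z = 2 (the coefficients have mixed signs, so the terms do not all align in phase there).

M_tri(2) = 36; |p(2)| = 20; equality at z=2: no.


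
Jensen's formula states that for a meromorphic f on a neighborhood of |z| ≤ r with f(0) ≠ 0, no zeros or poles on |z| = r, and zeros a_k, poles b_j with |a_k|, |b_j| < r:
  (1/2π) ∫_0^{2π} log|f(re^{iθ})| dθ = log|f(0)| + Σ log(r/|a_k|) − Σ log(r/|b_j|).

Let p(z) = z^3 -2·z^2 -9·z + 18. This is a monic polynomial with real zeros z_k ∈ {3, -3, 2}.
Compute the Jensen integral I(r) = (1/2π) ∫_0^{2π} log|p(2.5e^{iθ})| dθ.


Zeros: -3, 2, 3; r = 2.5.
Inside |z| < r: 2. Outside (|z| ≥ r): -3, 3.
p(0) = 18, so log|p(0)| = log(18) = 2.8904.
Apply Jensen: I(r) = log|p(0)| + Σ_k log(r/|z_k|), summed over zeros inside |z| < r.
  log(r/|z_k|) for z_k = 2: log(2.5/2) = 0.2231
  Outside zeros (-3, 3) contribute nothing to the Jensen sum.
Sum over inside zeros: 0.2231.
I(r) = log|p(0)| + (inside sum) = 2.8904 + 0.2231 = 3.1135.
Note: since some zeros are outside |z| ≤ r, the simplified n·log(r) form does NOT apply — only the inside zeros contribute.

I(r) ≈ 3.1135.


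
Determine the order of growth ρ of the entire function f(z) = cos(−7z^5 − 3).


Write cos(w) = (e^{iw} ± e^{−iw})/(2 or 2i), so |cos(w)| ≤ e^{|w|}. With w = −7z^5 − 3, |w| ≤ 7r^5 + 3 on |z|=r, giving M(r) ≤ e^{7r^5 + 3} and ρ ≤ 5. For the lower bound, choose z on |z|=r with -7z^5 purely imaginary of modulus 7r^5; then |cos(−7z^5 − 3)| grows like e^{7r^5}/2, so ρ ≥ 5. Hence ρ = 5.
Therefore ρ = 5.

Order ρ = 5.


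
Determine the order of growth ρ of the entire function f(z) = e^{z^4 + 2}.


|e^{z^4 + 2}| = e^{Re(1·z^4) + 2} ≤ e^{1|z|^4 + 2} = e^{1r^4 + 2} on |z| = r, so ρ ≤ 4. Choosing z on |z|=r so that 1·z^4 is real positive (always possible by picking arg z appropriately) gives |f(z)| = e^{1r^4 + 2}, matching the bound. The additive constant 2 does not affect log log M(r) ~ 4·log r. Hence ρ = 4.
Therefore ρ = 4.

Order ρ = 4.


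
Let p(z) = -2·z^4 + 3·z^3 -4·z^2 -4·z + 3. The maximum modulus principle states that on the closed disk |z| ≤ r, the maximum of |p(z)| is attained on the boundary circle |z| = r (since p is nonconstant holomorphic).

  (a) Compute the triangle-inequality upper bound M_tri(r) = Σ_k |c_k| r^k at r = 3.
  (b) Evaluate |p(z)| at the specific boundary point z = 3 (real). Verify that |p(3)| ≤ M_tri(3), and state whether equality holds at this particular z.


Coefficients: c_0 = 3, c_1 = -4, c_2 = -4, c_3 = 3, c_4 = -2. Radius r = 3.
Part (a). Triangle bound: M_tri(r) = Σ_k |c_k| r^k
  = |3|·3^0 + |-4|·3^1 + |-4|·3^2 + |3|·3^3 + |-2|·3^4
  = 3 + 12 + 36 + 81 + 162 = 294.
This bounds M(r) := max_{|z|=r} |p(z)| from above; equality holds iff all terms c_k z^k can be made to align in phase at a single z on |z|=r.
Part (b). At z = 3 (real, on the circle |z| = r):
  p(3) = (3)·3^0 + (-4)·3^1 + (-4)·3^2 + (3)·3^3 + (-2)·3^4 = -126.
  |p(3)| = 126.
Check: |p(3)| = 126 ≤ 294 = M_tri(3). ✓ Equality does not hold at z = 3 (the coefficients have mixed signs, so the terms do not all align in phase there).

M_tri(3) = 294; |p(3)| = 126; equality at z=3: no.


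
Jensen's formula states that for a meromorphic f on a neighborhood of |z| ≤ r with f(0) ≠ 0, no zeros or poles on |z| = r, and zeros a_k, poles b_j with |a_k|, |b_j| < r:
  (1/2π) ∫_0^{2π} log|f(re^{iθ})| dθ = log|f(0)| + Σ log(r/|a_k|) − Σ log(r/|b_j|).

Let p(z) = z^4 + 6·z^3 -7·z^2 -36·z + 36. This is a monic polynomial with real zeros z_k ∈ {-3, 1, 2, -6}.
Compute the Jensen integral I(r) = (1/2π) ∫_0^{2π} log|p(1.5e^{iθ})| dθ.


Zeros: -6, -3, 1, 2; r = 1.5.
Inside |z| < r: 1. Outside (|z| ≥ r): -6, -3, 2.
p(0) = 36, so log|p(0)| = log(36) = 3.5835.
Apply Jensen: I(r) = log|p(0)| + Σ_k log(r/|z_k|), summed over zeros inside |z| < r.
  log(r/|z_k|) for z_k = 1: log(1.5/1) = 0.4055
  Outside zeros (-6, -3, 2) contribute nothing to the Jensen sum.
Sum over inside zeros: 0.4055.
I(r) = log|p(0)| + (inside sum) = 3.5835 + 0.4055 = 3.9890.
Note: since some zeros are outside |z| ≤ r, the simplified n·log(r) form does NOT apply — only the inside zeros contribute.

I(r) ≈ 3.9890.


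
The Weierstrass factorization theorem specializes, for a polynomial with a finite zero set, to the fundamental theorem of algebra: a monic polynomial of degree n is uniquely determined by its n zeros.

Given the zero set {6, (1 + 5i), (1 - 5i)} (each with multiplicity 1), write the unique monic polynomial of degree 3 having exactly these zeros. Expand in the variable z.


The polynomial is p(z) = ∏_{α ∈ S} (z − α), where S = {6, (1 + 5i), (1 - 5i)}.
Expanding the product yields: p(z) = z^3 -8·z^2 + 38·z -156.
Note conjugate pairs combine to real quadratics: (z − (1+5i))(z − (1−5i)) = z² − 2z + 26.
The resulting polynomial has degree 3 and real coefficients as required.

p(z) = z^3 -8·z^2 + 38·z -156.


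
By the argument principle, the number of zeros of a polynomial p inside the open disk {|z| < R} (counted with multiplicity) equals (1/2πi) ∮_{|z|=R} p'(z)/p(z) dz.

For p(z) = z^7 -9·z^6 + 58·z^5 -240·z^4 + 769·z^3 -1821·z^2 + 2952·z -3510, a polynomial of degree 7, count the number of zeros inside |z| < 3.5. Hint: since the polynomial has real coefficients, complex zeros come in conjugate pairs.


The zeros of p are: (1 + 3i), (1 - 3i), (2 + 3i), (2 - 3i), (0 + 3i), (0 - 3i), 3.
Their magnitudes are: 3.162, 3.162, 3.606, 3.606, 3, 3, 3.
Zeros with |z| < R = 3.5: (1 + 3i), (1 - 3i), (0 + 3i), (0 - 3i), 3.
Count = 5.
By the argument principle, (1/2πi) ∮_{|z|=R} p'(z)/p(z) dz equals exactly this count.

Number of zeros inside |z| < 3.5: 5.


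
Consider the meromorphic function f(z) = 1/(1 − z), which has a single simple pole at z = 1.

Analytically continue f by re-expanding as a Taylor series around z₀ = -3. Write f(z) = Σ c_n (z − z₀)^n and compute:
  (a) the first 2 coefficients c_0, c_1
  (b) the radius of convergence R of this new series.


Let w = z − z₀, so z = z₀ + w.
Then 1 − z = 1 − (z₀ + w) = (1 − z₀) − w = 4 − w.
f(z) = 1/(4 − w) = (1/(4)) · 1/(1 − w/(4)) = Σ_{n≥0} w^n / (4)^(n+1).
So c_n = 1/(4)^(n+1):
  c_0 = 1/(4)^1 = 1/4.
  c_1 = 1/(4)^2 = 1/16.
The series is valid for |w/d| < 1, i.e. |z − z₀| < |d|.
Radius of convergence: R = |1 − z₀| = |4| = 4 (distance from z₀ to the singularity z = 1).

c_0 = 1/4, c_1 = 1/16; R = 4.


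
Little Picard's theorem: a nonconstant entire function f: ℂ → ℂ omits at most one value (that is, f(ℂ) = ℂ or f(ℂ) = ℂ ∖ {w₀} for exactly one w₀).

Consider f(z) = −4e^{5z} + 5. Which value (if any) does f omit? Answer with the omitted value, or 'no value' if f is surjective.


Little Picard bounds the complement of f(ℂ) to at most one point.
e^{5z} is never zero on ℂ, so -4·e^{5z} takes every value in ℂ ∖ {0}. Adding 5 shifts the range to ℂ ∖ {5}. Thus f omits exactly the value 5.

Omitted value: 5.


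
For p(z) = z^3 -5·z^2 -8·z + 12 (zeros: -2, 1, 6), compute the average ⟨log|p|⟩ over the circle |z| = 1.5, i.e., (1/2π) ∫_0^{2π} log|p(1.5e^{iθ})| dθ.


Zeros: -2, 1, 6; r = 1.5.
Inside |z| < r: 1. Outside (|z| ≥ r): -2, 6.
p(0) = 12, so log|p(0)| = log(12) = 2.4849.
Apply Jensen: I(r) = log|p(0)| + Σ_k log(r/|z_k|), summed over zeros inside |z| < r.
  log(r/|z_k|) for z_k = 1: log(1.5/1) = 0.4055
  Outside zeros (-2, 6) contribute nothing to the Jensen sum.
Sum over inside zeros: 0.4055.
I(r) = log|p(0)| + (inside sum) = 2.4849 + 0.4055 = 2.8904.
Note: since some zeros are outside |z| ≤ r, the simplified n·log(r) form does NOT apply — only the inside zeros contribute.

I(r) ≈ 2.8904.


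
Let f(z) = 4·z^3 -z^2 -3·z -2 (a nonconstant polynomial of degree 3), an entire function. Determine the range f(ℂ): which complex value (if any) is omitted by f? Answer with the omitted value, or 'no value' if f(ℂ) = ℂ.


Little Picard bounds the complement of f(ℂ) to at most one point.
For every w ∈ ℂ, the equation p(z) − w = 0 is a nonconstant polynomial in z and hence has at least one root by the fundamental theorem of algebra. So p is surjective onto ℂ, omitting no value.

Omitted value: no value.


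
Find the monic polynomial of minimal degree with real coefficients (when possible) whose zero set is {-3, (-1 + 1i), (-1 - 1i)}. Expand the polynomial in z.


The polynomial is p(z) = ∏_{α ∈ S} (z − α), where S = {-3, (-1 + 1i), (-1 - 1i)}.
Expanding the product yields: p(z) = z^3 + 5·z^2 + 8·z + 6.
Note conjugate pairs combine to real quadratics: (z − (-1+1i))(z − (-1−1i)) = z² + 2z + 2.
The resulting polynomial has degree 3 and real coefficients as required.

p(z) = z^3 + 5·z^2 + 8·z + 6.


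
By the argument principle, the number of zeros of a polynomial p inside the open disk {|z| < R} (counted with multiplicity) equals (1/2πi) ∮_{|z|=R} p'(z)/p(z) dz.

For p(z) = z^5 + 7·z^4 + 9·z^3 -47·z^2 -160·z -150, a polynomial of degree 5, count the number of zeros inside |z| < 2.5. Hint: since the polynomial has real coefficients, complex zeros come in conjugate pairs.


The zeros of p are: (-2 + 1i), (-2 - 1i), 3, (-3 + 1i), (-3 - 1i).
Their magnitudes are: 2.236, 2.236, 3, 3.162, 3.162.
Zeros with |z| < R = 2.5: (-2 + 1i), (-2 - 1i).
Count = 2.
By the argument principle, (1/2πi) ∮_{|z|=R} p'(z)/p(z) dz equals exactly this count.

Number of zeros inside |z| < 2.5: 2.


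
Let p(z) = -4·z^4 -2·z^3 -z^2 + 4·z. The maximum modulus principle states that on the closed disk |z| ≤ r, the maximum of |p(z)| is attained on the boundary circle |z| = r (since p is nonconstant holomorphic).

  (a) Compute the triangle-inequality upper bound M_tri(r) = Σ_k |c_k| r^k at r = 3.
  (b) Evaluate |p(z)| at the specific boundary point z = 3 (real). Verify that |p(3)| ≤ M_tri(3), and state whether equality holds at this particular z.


Coefficients: c_0 = 0, c_1 = 4, c_2 = -1, c_3 = -2, c_4 = -4. Radius r = 3.
Part (a). Triangle bound: M_tri(r) = Σ_k |c_k| r^k
  = |0|·3^0 + |4|·3^1 + |-1|·3^2 + |-2|·3^3 + |-4|·3^4
  = 0 + 12 + 9 + 54 + 324 = 399.
This bounds M(r) := max_{|z|=r} |p(z)| from above; equality holds iff all terms c_k z^k can be made to align in phase at a single z on |z|=r.
Part (b). At z = 3 (real, on the circle |z| = r):
  p(3) = (0)·3^0 + (4)·3^1 + (-1)·3^2 + (-2)·3^3 + (-4)·3^4 = -375.
  |p(3)| = 375.
Check: |p(3)| = 375 ≤ 399 = M_tri(3). ✓ Equality does not hold at z = 3 (the coefficients have mixed signs, so the terms do not all align in phase there).

M_tri(3) = 399; |p(3)| = 375; equality at z=3: no.


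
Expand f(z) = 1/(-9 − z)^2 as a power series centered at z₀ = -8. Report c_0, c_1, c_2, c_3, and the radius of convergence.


Let w = z − z₀, so z = z₀ + w.
Then -9 − z = -9 − (z₀ + w) = (-9 − z₀) − w = -1 − w.
f(z) = 1/(-1 − w)^2 = (1/(-1)^2) · (1 − w/(-1))^{−2}.
By the binomial series (1−u)^{−2} = Σ_{n≥0} C(n+1, 1) u^n for |u|<1, with u = w/(-1):
  c_n = C(n+1, 1) / (-1)^(n+2).
  c_0 = 1/(-1)^2 = 1.
  c_1 = 2/(-1)^3 = -2.
  c_2 = 3/(-1)^4 = 3.
  c_3 = 4/(-1)^5 = -4.
The series is valid for |w/d| < 1, i.e. |z − z₀| < |d|.
Radius of convergence: R = |-9 − z₀| = |-1| = 1 (distance from z₀ to the singularity z = -9).

c_0 = 1, c_1 = -2, c_2 = 3, c_3 = -4; R = 1.


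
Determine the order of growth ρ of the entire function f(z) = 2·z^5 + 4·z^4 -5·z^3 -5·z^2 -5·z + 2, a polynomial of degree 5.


|f(z)| ≤ Σ|c_k|·r^k = O(r^5) as r → ∞. Polynomial growth is O(e^{r^ε}) for every ε > 0 (since r^5/e^{r^ε} → 0), so ρ ≤ ε for all ε > 0, i.e. ρ = 0. Every nonconstant polynomial has order 0.
Therefore ρ = 0.

Order ρ = 0.


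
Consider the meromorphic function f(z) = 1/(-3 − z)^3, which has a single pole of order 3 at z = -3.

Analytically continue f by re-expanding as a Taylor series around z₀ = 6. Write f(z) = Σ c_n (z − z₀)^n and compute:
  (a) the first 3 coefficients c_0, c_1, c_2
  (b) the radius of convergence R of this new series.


Let w = z − z₀, so z = z₀ + w.
Then -3 − z = -3 − (z₀ + w) = (-3 − z₀) − w = -9 − w.
f(z) = 1/(-9 − w)^3 = (1/(-9)^3) · (1 − w/(-9))^{−3}.
By the binomial series (1−u)^{−3} = Σ_{n≥0} C(n+2, 2) u^n for |u|<1, with u = w/(-9):
  c_n = C(n+2, 2) / (-9)^(n+3).
  c_0 = 1/(-9)^3 = -1/729.
  c_1 = 3/(-9)^4 = 1/2187.
  c_2 = 6/(-9)^5 = -2/19683.
The series is valid for |w/d| < 1, i.e. |z − z₀| < |d|.
Radius of convergence: R = |-3 − z₀| = |-9| = 9 (distance from z₀ to the singularity z = -3).

c_0 = -1/729, c_1 = 1/2187, c_2 = -2/19683; R = 9.


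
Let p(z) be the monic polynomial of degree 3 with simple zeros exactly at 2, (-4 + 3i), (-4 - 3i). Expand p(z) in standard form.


The polynomial is p(z) = ∏_{α ∈ S} (z − α), where S = {2, (-4 + 3i), (-4 - 3i)}.
Expanding the product yields: p(z) = z^3 + 6·z^2 + 9·z -50.
Note conjugate pairs combine to real quadratics: (z − (-4+3i))(z − (-4−3i)) = z² + 8z + 25.
The resulting polynomial has degree 3 and real coefficients as required.

p(z) = z^3 + 6·z^2 + 9·z -50.


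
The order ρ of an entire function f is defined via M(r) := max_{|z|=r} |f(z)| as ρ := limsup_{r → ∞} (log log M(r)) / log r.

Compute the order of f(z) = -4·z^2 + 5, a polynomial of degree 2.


|f(z)| ≤ Σ|c_k|·r^k = O(r^2) as r → ∞. Polynomial growth is O(e^{r^ε}) for every ε > 0 (since r^2/e^{r^ε} → 0), so ρ ≤ ε for all ε > 0, i.e. ρ = 0. Every nonconstant polynomial has order 0.
Therefore ρ = 0.

Order ρ = 0.


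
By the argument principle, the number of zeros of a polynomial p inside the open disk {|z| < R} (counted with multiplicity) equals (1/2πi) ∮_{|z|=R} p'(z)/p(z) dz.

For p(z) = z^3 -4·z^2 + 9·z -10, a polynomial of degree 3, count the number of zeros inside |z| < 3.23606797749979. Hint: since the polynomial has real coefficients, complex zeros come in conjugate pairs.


The zeros of p are: (1 + 2i), (1 - 2i), 2.
Their magnitudes are: 2.236, 2.236, 2.
Zeros with |z| < R = 3.23606797749979: (1 + 2i), (1 - 2i), 2.
Count = 3.
By the argument principle, (1/2πi) ∮_{|z|=R} p'(z)/p(z) dz equals exactly this count.

Number of zeros inside |z| < 3.23606797749979: 3.


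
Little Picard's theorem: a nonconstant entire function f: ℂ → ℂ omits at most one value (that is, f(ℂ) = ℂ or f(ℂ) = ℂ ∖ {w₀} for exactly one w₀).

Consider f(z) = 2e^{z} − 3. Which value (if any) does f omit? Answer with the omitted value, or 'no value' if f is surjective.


Little Picard bounds the complement of f(ℂ) to at most one point.
e^{z} is never zero on ℂ, so 2·e^{z} takes every value in ℂ ∖ {0}. Adding -3 shifts the range to ℂ ∖ {-3}. Thus f omits exactly the value -3.

Omitted value: -3.


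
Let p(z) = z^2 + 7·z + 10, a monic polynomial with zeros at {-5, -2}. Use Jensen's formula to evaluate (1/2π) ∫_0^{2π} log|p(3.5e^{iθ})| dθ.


Zeros: -5, -2; r = 3.5.
Inside |z| < r: -2. Outside (|z| ≥ r): -5.
p(0) = 10, so log|p(0)| = log(10) = 2.3026.
Apply Jensen: I(r) = log|p(0)| + Σ_k log(r/|z_k|), summed over zeros inside |z| < r.
  log(r/|z_k|) for z_k = -2: log(3.5/2) = 0.5596
  Outside zeros (-5) contribute nothing to the Jensen sum.
Sum over inside zeros: 0.5596.
I(r) = log|p(0)| + (inside sum) = 2.3026 + 0.5596 = 2.8622.
Note: since some zeros are outside |z| ≤ r, the simplified n·log(r) form does NOT apply — only the inside zeros contribute.

I(r) ≈ 2.8622.
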